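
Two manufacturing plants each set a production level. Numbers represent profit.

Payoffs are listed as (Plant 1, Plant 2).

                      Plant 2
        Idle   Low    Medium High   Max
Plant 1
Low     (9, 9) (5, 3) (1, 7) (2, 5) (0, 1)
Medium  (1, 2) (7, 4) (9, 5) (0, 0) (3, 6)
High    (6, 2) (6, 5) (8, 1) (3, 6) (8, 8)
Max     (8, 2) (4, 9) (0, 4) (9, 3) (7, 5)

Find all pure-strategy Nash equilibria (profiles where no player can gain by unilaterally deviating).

Plant 1 against Idle: payoffs 9, 1, 6, 8 → best response Low.
Plant 1 against Low: payoffs 5, 7, 6, 4 → best response Medium.
Plant 1 against Medium: payoffs 1, 9, 8, 0 → best response Medium.
Plant 1 against High: payoffs 2, 0, 3, 9 → best response Max.
Plant 1 against Max: payoffs 0, 3, 8, 7 → best response High.
Plant 2 against Low: payoffs 9, 3, 7, 5, 1 → best response Idle.
Plant 2 against Medium: payoffs 2, 4, 5, 0, 6 → best response Max.
Plant 2 against High: payoffs 2, 5, 1, 6, 8 → best response Max.
Plant 2 against Max: payoffs 2, 9, 4, 3, 5 → best response Low.
Mutual best responses: (Low, Idle); (High, Max).

Pure-strategy Nash equilibria: (Low, Idle); (High, Max)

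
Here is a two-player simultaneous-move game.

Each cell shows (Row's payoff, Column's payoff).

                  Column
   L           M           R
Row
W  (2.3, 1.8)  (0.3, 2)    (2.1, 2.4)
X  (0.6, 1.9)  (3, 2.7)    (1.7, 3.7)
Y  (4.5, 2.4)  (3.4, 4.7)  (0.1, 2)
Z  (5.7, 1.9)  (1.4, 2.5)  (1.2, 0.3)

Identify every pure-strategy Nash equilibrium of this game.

The pure Nash equilibria are (W, R) and (Y, M).

(W, L): Row can switch to Y (2.3 → 4.5). Not NE.
(W, M): Row can switch to X (0.3 → 3). Not NE.
(W, R): Row gets 2.1, best alternative 1.7; Column gets 2.4, best alternative 2. No profitable deviation — NE.
(X, L): Row can switch to W (0.6 → 2.3). Not NE.
(X, M): Row can switch to Y (3 → 3.4). Not NE.
(X, R): Row can switch to W (1.7 → 2.1). Not NE.
(Y, L): Row can switch to Z (4.5 → 5.7). Not NE.
(Y, M): Row gets 3.4, best alternative 3; Column gets 4.7, best alternative 2.4. No profitable deviation — NE.
(Y, R): Row can switch to W (0.1 → 2.1). Not NE.
(Z, L): Column can switch to M (1.9 → 2.5). Not NE.
(Z, M): Row can switch to X (1.4 → 3). Not NE.
(Z, R): Row can switch to W (1.2 → 2.1). Not NE.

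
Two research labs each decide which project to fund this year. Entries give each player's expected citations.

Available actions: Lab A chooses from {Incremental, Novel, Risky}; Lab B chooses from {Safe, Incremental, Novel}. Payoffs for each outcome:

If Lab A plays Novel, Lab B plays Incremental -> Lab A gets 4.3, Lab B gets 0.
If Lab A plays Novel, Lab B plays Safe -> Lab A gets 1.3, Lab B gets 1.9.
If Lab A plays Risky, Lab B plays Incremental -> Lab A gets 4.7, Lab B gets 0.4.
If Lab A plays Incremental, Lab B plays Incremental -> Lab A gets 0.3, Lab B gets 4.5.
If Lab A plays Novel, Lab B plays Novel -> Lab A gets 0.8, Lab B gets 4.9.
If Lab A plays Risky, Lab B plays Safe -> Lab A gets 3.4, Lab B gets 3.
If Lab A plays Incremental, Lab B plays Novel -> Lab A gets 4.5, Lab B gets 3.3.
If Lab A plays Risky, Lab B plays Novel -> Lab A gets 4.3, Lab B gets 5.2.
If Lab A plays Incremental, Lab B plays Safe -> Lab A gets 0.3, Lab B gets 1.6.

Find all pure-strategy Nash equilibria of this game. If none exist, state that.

No pure-strategy Nash equilibrium.

(Incremental, Safe): Lab A can switch to Novel (0.3 → 1.3). Not NE.
(Incremental, Incremental): Lab A can switch to Novel (0.3 → 4.3). Not NE.
(Incremental, Novel): Lab B can switch to Incremental (3.3 → 4.5). Not NE.
(Novel, Safe): Lab A can switch to Risky (1.3 → 3.4). Not NE.
(Novel, Incremental): Lab A can switch to Risky (4.3 → 4.7). Not NE.
(Novel, Novel): Lab A can switch to Incremental (0.8 → 4.5). Not NE.
(Risky, Safe): Lab B can switch to Novel (3 → 5.2). Not NE.
(Risky, Incremental): Lab B can switch to Safe (0.4 → 3). Not NE.
(Risky, Novel): Lab A can switch to Incremental (4.3 → 4.5). Not NE.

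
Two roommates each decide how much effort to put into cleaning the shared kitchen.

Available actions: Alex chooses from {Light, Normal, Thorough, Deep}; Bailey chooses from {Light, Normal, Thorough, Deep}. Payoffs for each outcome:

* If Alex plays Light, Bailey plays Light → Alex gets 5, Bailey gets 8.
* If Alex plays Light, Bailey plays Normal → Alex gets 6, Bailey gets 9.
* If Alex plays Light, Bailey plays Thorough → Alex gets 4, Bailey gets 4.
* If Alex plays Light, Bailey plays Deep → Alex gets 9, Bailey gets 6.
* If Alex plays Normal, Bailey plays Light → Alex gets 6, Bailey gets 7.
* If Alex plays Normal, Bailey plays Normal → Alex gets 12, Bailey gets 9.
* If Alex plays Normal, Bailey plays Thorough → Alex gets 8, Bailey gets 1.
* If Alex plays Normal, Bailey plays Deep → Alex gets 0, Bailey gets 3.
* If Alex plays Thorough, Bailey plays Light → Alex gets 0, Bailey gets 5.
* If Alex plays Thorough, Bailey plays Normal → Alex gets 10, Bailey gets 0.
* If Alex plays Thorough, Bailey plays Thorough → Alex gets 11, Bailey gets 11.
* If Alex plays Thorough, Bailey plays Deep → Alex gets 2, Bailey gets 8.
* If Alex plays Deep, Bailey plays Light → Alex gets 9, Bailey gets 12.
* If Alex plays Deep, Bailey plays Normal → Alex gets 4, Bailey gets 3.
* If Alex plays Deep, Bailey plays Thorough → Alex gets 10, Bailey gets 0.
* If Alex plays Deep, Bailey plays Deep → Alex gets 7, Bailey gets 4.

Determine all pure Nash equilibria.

(Normal, Normal); (Thorough, Thorough); (Deep, Light)

(Light, Light): Alex can switch to Normal (5 → 6). Not NE.
(Light, Normal): Alex can switch to Normal (6 → 12). Not NE.
(Light, Thorough): Alex can switch to Normal (4 → 8). Not NE.
(Light, Deep): Bailey can switch to Light (6 → 8). Not NE.
(Normal, Light): Alex can switch to Deep (6 → 9). Not NE.
(Normal, Normal): Alex gets 12, best alternative 10; Bailey gets 9, best alternative 7. No profitable deviation — NE.
(Normal, Thorough): Alex can switch to Thorough (8 → 11). Not NE.
(Normal, Deep): Alex can switch to Light (0 → 9). Not NE.
(Thorough, Light): Alex can switch to Light (0 → 5). Not NE.
(Thorough, Normal): Alex can switch to Normal (10 → 12). Not NE.
(Thorough, Thorough): Alex gets 11, best alternative 10; Bailey gets 11, best alternative 8. No profitable deviation — NE.
(Thorough, Deep): Alex can switch to Light (2 → 9). Not NE.
(Deep, Light): Alex gets 9, best alternative 6; Bailey gets 12, best alternative 4. No profitable deviation — NE.
(Deep, Normal): Alex can switch to Light (4 → 6). Not NE.
(Deep, Thorough): Alex can switch to Thorough (10 → 11). Not NE.
(The remaining 1 profile has a profitable deviation by the same check.)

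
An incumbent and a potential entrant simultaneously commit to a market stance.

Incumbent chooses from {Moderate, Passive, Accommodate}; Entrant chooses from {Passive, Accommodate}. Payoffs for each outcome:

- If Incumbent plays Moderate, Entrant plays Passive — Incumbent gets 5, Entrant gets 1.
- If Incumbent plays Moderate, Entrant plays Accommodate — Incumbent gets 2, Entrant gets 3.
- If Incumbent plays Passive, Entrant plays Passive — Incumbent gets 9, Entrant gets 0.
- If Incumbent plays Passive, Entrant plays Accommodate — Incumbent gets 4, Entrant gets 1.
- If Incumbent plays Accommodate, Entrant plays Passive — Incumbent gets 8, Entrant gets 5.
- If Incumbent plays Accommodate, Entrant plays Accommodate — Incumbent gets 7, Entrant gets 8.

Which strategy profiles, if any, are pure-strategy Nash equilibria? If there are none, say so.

For each strategy profile, look for a profitable unilateral deviation.
(Moderate, Passive): Incumbent can switch to Passive (5 → 9). Not NE.
(Moderate, Accommodate): Incumbent can switch to Passive (2 → 4). Not NE.
(Passive, Passive): Entrant can switch to Accommodate (0 → 1). Not NE.
(Passive, Accommodate): Incumbent can switch to Accommodate (4 → 7). Not NE.
(Accommodate, Passive): Incumbent can switch to Passive (8 → 9). Not NE.
(Accommodate, Accommodate): Incumbent gets 7, best alternative 4; Entrant gets 8, best alternative 5. No profitable deviation — NE.

The unique pure-strategy Nash equilibrium is (Accommodate, Accommodate).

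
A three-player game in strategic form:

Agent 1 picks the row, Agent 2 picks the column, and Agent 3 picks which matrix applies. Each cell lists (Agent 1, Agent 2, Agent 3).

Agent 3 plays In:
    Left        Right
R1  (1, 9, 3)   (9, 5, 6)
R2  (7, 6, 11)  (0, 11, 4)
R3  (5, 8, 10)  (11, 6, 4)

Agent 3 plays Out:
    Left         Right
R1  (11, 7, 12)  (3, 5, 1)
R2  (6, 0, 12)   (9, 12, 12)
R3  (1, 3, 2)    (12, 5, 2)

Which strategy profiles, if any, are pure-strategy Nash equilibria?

(R1, Left, Out)

Check each profile: it is a Nash equilibrium iff no player can strictly gain by switching unilaterally.
(R1, Left, In): Agent 1 can switch to R2 (1 → 7). Not NE.
(R1, Left, Out): Agent 1 gets 11, best alternative 6; Agent 2 gets 7, best alternative 5; Agent 3 gets 12, best alternative 3. No profitable deviation — NE.
(R1, Right, In): Agent 1 can switch to R3 (9 → 11). Not NE.
(R1, Right, Out): Agent 1 can switch to R2 (3 → 9). Not NE.
(R2, Left, In): Agent 2 can switch to Right (6 → 11). Not NE.
(R2, Left, Out): Agent 1 can switch to R1 (6 → 11). Not NE.
(R2, Right, In): Agent 1 can switch to R1 (0 → 9). Not NE.
(The remaining 5 profiles each have a profitable deviation by the same check.)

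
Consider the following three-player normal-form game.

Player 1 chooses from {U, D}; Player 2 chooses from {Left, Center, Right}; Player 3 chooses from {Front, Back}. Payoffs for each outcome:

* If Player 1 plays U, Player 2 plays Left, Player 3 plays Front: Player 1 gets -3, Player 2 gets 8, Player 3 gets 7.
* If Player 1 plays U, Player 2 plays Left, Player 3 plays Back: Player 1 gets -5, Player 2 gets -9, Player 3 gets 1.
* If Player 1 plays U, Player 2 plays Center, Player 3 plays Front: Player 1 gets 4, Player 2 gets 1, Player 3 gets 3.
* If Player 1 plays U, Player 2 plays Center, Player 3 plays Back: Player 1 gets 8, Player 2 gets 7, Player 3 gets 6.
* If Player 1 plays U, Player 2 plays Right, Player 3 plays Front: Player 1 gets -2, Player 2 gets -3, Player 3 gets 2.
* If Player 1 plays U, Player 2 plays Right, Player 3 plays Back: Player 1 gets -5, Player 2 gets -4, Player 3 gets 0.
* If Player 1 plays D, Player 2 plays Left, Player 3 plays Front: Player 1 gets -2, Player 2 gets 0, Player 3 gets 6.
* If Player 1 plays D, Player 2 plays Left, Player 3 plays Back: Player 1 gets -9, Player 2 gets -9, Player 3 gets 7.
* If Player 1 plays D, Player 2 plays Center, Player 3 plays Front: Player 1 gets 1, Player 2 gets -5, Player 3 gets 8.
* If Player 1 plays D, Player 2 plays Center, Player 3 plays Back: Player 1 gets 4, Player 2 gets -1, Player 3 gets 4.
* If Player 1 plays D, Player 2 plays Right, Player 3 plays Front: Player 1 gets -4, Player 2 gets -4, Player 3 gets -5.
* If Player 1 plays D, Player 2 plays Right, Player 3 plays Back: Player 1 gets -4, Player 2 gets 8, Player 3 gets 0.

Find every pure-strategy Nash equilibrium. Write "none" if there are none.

The pure Nash equilibria are (U, Center, Back), (D, Right, Back).

Player 1 against (Left, Front): payoffs -3, -2 → best response D.
Player 1 against (Left, Back): payoffs -5, -9 → best response U.
Player 1 against (Center, Front): payoffs 4, 1 → best response U.
Player 1 against (Center, Back): payoffs 8, 4 → best response U.
Player 1 against (Right, Front): payoffs -2, -4 → best response U.
Player 1 against (Right, Back): payoffs -5, -4 → best response D.
Player 2 against (U, Front): payoffs 8, 1, -3 → best response Left.
Player 2 against (U, Back): payoffs -9, 7, -4 → best response Center.
Player 2 against (D, Front): payoffs 0, -5, -4 → best response Left.
Player 2 against (D, Back): payoffs -9, -1, 8 → best response Right.
Player 3 against (U, Left): payoffs 7, 1 → best response Front.
Player 3 against (U, Center): payoffs 3, 6 → best response Back.
Player 3 against (U, Right): payoffs 2, 0 → best response Front.
Player 3 against (D, Left): payoffs 6, 7 → best response Back.
Player 3 against (D, Center): payoffs 8, 4 → best response Front.
Player 3 against (D, Right): payoffs -5, 0 → best response Back.
Mutual best responses: (U, Center, Back); (D, Right, Back).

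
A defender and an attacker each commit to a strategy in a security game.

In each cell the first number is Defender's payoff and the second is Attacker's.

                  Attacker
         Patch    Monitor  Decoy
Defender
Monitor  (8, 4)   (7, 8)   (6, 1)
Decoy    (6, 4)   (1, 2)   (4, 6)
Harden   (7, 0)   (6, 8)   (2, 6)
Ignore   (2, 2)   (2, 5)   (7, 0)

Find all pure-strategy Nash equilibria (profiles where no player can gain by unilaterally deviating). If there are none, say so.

The unique pure-strategy Nash equilibrium is (Monitor, Monitor).

Defender against Patch: payoffs 8, 6, 7, 2 → best response Monitor.
Defender against Monitor: payoffs 7, 1, 6, 2 → best response Monitor.
Defender against Decoy: payoffs 6, 4, 2, 7 → best response Ignore.
Attacker against Monitor: payoffs 4, 8, 1 → best response Monitor.
Attacker against Decoy: payoffs 4, 2, 6 → best response Decoy.
Attacker against Harden: payoffs 0, 8, 6 → best response Monitor.
Attacker against Ignore: payoffs 2, 5, 0 → best response Monitor.
Mutual best responses: (Monitor, Monitor).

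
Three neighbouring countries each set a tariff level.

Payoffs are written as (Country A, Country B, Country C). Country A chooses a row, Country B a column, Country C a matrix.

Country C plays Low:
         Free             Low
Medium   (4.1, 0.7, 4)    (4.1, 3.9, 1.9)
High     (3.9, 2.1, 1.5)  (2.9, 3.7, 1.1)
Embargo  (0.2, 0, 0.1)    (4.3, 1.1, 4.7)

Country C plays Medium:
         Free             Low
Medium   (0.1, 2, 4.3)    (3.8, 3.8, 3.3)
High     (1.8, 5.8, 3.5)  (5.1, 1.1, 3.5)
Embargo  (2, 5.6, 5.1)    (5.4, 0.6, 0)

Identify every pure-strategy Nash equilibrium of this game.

(Embargo, Free, Medium) and (Embargo, Low, Low)

Country A against (Free, Low): payoffs 4.1, 3.9, 0.2 → best response Medium.
Country A against (Free, Medium): payoffs 0.1, 1.8, 2 → best response Embargo.
Country A against (Low, Low): payoffs 4.1, 2.9, 4.3 → best response Embargo.
Country A against (Low, Medium): payoffs 3.8, 5.1, 5.4 → best response Embargo.
Country B against (Medium, Low): payoffs 0.7, 3.9 → best response Low.
Country B against (Medium, Medium): payoffs 2, 3.8 → best response Low.
Country B against (High, Low): payoffs 2.1, 3.7 → best response Low.
Country B against (High, Medium): payoffs 5.8, 1.1 → best response Free.
Country B against (Embargo, Low): payoffs 0, 1.1 → best response Low.
Country B against (Embargo, Medium): payoffs 5.6, 0.6 → best response Free.
Country C against (Medium, Free): payoffs 4, 4.3 → best response Medium.
Country C against (Medium, Low): payoffs 1.9, 3.3 → best response Medium.
Country C against (High, Free): payoffs 1.5, 3.5 → best response Medium.
Country C against (High, Low): payoffs 1.1, 3.5 → best response Medium.
Country C against (Embargo, Free): payoffs 0.1, 5.1 → best response Medium.
Country C against (Embargo, Low): payoffs 4.7, 0 → best response Low.
Mutual best responses: (Embargo, Free, Medium); (Embargo, Low, Low).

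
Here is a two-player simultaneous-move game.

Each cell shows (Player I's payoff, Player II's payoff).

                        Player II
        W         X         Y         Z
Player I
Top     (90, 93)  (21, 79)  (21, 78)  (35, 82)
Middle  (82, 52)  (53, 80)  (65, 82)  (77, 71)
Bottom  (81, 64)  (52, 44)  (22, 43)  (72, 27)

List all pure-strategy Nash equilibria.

Player I against W: payoffs 90, 82, 81 → best response Top.
Player I against X: payoffs 21, 53, 52 → best response Middle.
Player I against Y: payoffs 21, 65, 22 → best response Middle.
Player I against Z: payoffs 35, 77, 72 → best response Middle.
Player II against Top: payoffs 93, 79, 78, 82 → best response W.
Player II against Middle: payoffs 52, 80, 82, 71 → best response Y.
Player II against Bottom: payoffs 64, 44, 43, 27 → best response W.
Mutual best responses: (Top, W); (Middle, Y).

The pure Nash equilibria are (Top, W) and (Middle, Y).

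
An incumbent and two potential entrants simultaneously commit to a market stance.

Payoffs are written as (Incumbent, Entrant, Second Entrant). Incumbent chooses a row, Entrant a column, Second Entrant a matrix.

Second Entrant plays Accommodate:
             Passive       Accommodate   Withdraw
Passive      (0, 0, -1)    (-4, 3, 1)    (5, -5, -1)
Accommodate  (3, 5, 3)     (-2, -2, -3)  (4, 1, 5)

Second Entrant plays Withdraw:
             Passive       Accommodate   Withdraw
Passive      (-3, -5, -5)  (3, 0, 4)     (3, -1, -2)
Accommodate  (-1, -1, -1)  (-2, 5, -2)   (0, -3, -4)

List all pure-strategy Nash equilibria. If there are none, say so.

For each strategy profile, look for a profitable unilateral deviation.
(Passive, Passive, Accommodate): Incumbent can switch to Accommodate (0 → 3). Not NE.
(Passive, Passive, Withdraw): Incumbent can switch to Accommodate (-3 → -1). Not NE.
(Passive, Accommodate, Accommodate): Incumbent can switch to Accommodate (-4 → -2). Not NE.
(Passive, Accommodate, Withdraw): Incumbent gets 3, best alternative -2; Entrant gets 0, best alternative -1; Second Entrant gets 4, best alternative 1. No profitable deviation — NE.
(Passive, Withdraw, Accommodate): Entrant can switch to Passive (-5 → 0). Not NE.
(Passive, Withdraw, Withdraw): Entrant can switch to Accommodate (-1 → 0). Not NE.
(Accommodate, Passive, Accommodate): Incumbent gets 3, best alternative 0; Entrant gets 5, best alternative 1; Second Entrant gets 3, best alternative -1. No profitable deviation — NE.
(Accommodate, Passive, Withdraw): Entrant can switch to Accommodate (-1 → 5). Not NE.
(Accommodate, Accommodate, Accommodate): Entrant can switch to Passive (-2 → 5). Not NE.
(Accommodate, Accommodate, Withdraw): Incumbent can switch to Passive (-2 → 3). Not NE.
(The remaining 2 profiles each have a profitable deviation by the same check.)

(Passive, Accommodate, Withdraw); (Accommodate, Passive, Accommodate)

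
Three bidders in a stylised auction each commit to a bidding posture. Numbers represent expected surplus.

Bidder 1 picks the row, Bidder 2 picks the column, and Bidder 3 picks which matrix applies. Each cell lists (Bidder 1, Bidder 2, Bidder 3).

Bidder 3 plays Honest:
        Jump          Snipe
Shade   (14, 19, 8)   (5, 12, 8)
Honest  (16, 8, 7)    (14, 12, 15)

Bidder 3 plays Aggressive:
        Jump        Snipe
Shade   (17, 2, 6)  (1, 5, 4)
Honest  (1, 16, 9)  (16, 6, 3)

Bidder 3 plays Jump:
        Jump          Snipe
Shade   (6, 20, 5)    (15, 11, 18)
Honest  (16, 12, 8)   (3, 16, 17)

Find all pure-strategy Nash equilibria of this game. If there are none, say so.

There is no pure-strategy Nash equilibrium.

Bidder 1 against (Jump, Honest): payoffs 14, 16 → best response Honest.
Bidder 1 against (Jump, Aggressive): payoffs 17, 1 → best response Shade.
Bidder 1 against (Jump, Jump): payoffs 6, 16 → best response Honest.
Bidder 1 against (Snipe, Honest): payoffs 5, 14 → best response Honest.
Bidder 1 against (Snipe, Aggressive): payoffs 1, 16 → best response Honest.
Bidder 1 against (Snipe, Jump): payoffs 15, 3 → best response Shade.
Bidder 2 against (Shade, Honest): payoffs 19, 12 → best response Jump.
Bidder 2 against (Shade, Aggressive): payoffs 2, 5 → best response Snipe.
Bidder 2 against (Shade, Jump): payoffs 20, 11 → best response Jump.
Bidder 2 against (Honest, Honest): payoffs 8, 12 → best response Snipe.
Bidder 2 against (Honest, Aggressive): payoffs 16, 6 → best response Jump.
Bidder 2 against (Honest, Jump): payoffs 12, 16 → best response Snipe.
Bidder 3 against (Shade, Jump): payoffs 8, 6, 5 → best response Honest.
Bidder 3 against (Shade, Snipe): payoffs 8, 4, 18 → best response Jump.
Bidder 3 against (Honest, Jump): payoffs 7, 9, 8 → best response Aggressive.
Bidder 3 against (Honest, Snipe): payoffs 15, 3, 17 → best response Jump.
No profile is a mutual best response for all players.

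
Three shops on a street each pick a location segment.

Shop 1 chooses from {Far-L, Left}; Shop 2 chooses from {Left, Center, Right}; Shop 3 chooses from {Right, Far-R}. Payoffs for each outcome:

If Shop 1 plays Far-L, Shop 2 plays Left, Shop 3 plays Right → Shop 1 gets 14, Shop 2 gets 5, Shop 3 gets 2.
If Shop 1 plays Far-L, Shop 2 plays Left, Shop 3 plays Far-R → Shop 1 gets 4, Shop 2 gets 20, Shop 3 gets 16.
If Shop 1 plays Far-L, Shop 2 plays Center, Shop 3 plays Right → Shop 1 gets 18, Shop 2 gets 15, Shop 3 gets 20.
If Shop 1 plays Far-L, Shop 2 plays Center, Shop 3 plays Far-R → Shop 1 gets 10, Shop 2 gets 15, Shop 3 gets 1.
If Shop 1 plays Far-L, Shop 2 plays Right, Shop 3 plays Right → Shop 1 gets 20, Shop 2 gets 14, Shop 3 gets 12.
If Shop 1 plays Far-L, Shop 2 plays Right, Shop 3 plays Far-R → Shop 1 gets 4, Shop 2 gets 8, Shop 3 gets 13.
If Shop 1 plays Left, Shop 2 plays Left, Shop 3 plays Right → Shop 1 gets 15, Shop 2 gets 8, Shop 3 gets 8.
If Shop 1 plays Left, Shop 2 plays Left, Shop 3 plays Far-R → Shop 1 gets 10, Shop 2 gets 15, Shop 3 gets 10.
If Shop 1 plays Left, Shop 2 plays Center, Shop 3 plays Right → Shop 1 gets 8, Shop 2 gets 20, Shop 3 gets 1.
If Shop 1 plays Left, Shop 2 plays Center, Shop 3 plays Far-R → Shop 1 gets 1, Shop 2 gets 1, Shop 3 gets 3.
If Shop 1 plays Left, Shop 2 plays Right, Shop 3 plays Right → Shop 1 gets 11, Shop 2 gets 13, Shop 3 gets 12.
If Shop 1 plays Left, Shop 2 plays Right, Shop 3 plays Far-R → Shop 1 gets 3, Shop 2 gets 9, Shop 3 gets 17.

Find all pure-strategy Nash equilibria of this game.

Shop 1 against (Left, Right): payoffs 14, 15 → best response Left.
Shop 1 against (Left, Far-R): payoffs 4, 10 → best response Left.
Shop 1 against (Center, Right): payoffs 18, 8 → best response Far-L.
Shop 1 against (Center, Far-R): payoffs 10, 1 → best response Far-L.
Shop 1 against (Right, Right): payoffs 20, 11 → best response Far-L.
Shop 1 against (Right, Far-R): payoffs 4, 3 → best response Far-L.
Shop 2 against (Far-L, Right): payoffs 5, 15, 14 → best response Center.
Shop 2 against (Far-L, Far-R): payoffs 20, 15, 8 → best response Left.
Shop 2 against (Left, Right): payoffs 8, 20, 13 → best response Center.
Shop 2 against (Left, Far-R): payoffs 15, 1, 9 → best response Left.
Shop 3 against (Far-L, Left): payoffs 2, 16 → best response Far-R.
Shop 3 against (Far-L, Center): payoffs 20, 1 → best response Right.
Shop 3 against (Far-L, Right): payoffs 12, 13 → best response Far-R.
Shop 3 against (Left, Left): payoffs 8, 10 → best response Far-R.
Shop 3 against (Left, Center): payoffs 1, 3 → best response Far-R.
Shop 3 against (Left, Right): payoffs 12, 17 → best response Far-R.
Mutual best responses: (Far-L, Center, Right); (Left, Left, Far-R).

Pure-strategy Nash equilibria: (Far-L, Center, Right) and (Left, Left, Far-R)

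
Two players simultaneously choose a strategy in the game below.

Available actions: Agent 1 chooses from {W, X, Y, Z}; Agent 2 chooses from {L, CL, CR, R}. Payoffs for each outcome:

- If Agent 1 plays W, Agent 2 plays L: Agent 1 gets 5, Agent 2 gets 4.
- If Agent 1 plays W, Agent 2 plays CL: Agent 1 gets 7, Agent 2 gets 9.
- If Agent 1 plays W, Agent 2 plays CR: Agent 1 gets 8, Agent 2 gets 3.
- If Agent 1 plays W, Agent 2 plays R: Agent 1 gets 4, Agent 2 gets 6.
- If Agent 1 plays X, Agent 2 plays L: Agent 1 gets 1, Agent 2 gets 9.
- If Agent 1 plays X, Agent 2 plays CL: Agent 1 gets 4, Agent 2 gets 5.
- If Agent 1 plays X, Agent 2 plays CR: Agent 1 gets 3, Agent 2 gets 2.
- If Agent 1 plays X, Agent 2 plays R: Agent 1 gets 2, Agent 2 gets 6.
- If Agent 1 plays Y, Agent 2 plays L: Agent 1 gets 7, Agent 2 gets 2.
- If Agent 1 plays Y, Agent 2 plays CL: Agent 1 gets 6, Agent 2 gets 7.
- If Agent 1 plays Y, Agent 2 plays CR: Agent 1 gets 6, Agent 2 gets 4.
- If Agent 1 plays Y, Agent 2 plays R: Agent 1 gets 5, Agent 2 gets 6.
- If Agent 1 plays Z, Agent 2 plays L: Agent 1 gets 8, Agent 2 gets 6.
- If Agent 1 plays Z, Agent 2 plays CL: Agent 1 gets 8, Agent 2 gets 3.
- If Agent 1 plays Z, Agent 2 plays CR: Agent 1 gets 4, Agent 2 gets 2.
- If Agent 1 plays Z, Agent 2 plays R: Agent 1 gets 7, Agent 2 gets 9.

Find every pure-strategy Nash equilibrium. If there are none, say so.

For each player, find the best response to each opponent profile; mutual best responses are the pure NE.
Agent 1 against L: payoffs 5, 1, 7, 8 → best response Z.
Agent 1 against CL: payoffs 7, 4, 6, 8 → best response Z.
Agent 1 against CR: payoffs 8, 3, 6, 4 → best response W.
Agent 1 against R: payoffs 4, 2, 5, 7 → best response Z.
Agent 2 against W: payoffs 4, 9, 3, 6 → best response CL.
Agent 2 against X: payoffs 9, 5, 2, 6 → best response L.
Agent 2 against Y: payoffs 2, 7, 4, 6 → best response CL.
Agent 2 against Z: payoffs 6, 3, 2, 9 → best response R.
Mutual best responses: (Z, R).

Pure NE: (Z, R)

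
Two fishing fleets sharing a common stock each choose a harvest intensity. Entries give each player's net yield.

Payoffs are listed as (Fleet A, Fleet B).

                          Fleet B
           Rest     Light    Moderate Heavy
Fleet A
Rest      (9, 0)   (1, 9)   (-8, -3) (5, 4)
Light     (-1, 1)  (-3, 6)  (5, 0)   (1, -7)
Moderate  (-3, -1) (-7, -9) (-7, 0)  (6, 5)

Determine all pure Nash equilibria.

(Rest, Light); (Moderate, Heavy)

Fleet A against Rest: payoffs 9, -1, -3 → best response Rest.
Fleet A against Light: payoffs 1, -3, -7 → best response Rest.
Fleet A against Moderate: payoffs -8, 5, -7 → best response Light.
Fleet A against Heavy: payoffs 5, 1, 6 → best response Moderate.
Fleet B against Rest: payoffs 0, 9, -3, 4 → best response Light.
Fleet B against Light: payoffs 1, 6, 0, -7 → best response Light.
Fleet B against Moderate: payoffs -1, -9, 0, 5 → best response Heavy.
Mutual best responses: (Rest, Light); (Moderate, Heavy).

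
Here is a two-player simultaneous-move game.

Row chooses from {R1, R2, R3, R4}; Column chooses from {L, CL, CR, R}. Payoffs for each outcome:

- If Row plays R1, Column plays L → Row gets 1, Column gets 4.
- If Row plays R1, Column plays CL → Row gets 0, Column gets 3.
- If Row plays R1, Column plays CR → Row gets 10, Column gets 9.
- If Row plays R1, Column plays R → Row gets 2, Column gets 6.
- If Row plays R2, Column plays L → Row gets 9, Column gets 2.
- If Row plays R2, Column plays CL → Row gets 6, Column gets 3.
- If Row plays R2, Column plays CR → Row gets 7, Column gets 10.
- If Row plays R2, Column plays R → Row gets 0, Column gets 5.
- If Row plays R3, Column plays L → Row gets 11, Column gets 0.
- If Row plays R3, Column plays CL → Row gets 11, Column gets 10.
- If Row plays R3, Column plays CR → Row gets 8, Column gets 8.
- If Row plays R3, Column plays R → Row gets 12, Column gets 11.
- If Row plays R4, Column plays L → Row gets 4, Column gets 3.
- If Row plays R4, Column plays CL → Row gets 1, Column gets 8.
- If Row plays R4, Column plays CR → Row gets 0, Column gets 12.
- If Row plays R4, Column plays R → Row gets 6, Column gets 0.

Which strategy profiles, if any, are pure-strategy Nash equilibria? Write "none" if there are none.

(R1, L): Row can switch to R2 (1 → 9). Not NE.
(R1, CL): Row can switch to R2 (0 → 6). Not NE.
(R1, CR): Row gets 10, best alternative 8; Column gets 9, best alternative 6. No profitable deviation — NE.
(R1, R): Row can switch to R3 (2 → 12). Not NE.
(R2, L): Row can switch to R3 (9 → 11). Not NE.
(R2, CL): Row can switch to R3 (6 → 11). Not NE.
(R2, CR): Row can switch to R1 (7 → 10). Not NE.
(R2, R): Row can switch to R1 (0 → 2). Not NE.
(R3, L): Column can switch to CL (0 → 10). Not NE.
(R3, CL): Column can switch to R (10 → 11). Not NE.
(R3, CR): Row can switch to R1 (8 → 10). Not NE.
(R3, R): Row gets 12, best alternative 6; Column gets 11, best alternative 10. No profitable deviation — NE.
(R4, L): Row can switch to R2 (4 → 9). Not NE.
(R4, CL): Row can switch to R2 (1 → 6). Not NE.
(The remaining 2 profiles each have a profitable deviation by the same check.)

Pure-strategy Nash equilibria: (R1, CR) and (R3, R)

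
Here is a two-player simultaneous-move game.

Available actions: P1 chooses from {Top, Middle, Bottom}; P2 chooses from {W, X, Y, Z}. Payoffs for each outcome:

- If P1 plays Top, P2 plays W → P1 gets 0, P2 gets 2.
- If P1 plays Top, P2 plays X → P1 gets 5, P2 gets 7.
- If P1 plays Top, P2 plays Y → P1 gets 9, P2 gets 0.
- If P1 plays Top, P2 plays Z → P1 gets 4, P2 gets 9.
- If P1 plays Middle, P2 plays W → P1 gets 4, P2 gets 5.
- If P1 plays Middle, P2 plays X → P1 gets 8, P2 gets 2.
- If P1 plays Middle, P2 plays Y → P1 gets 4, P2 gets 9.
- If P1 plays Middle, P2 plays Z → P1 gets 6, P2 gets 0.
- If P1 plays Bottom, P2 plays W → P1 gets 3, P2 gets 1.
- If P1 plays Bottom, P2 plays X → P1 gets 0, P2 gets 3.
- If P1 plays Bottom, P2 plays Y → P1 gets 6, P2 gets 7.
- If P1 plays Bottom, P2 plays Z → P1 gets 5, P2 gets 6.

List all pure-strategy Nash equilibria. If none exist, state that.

Mark each player's best response to every combination of opponents' strategies; a profile where every player is best-responding is a pure Nash equilibrium.
P1 against W: payoffs 0, 4, 3 → best response Middle.
P1 against X: payoffs 5, 8, 0 → best response Middle.
P1 against Y: payoffs 9, 4, 6 → best response Top.
P1 against Z: payoffs 4, 6, 5 → best response Middle.
P2 against Top: payoffs 2, 7, 0, 9 → best response Z.
P2 against Middle: payoffs 5, 2, 9, 0 → best response Y.
P2 against Bottom: payoffs 1, 3, 7, 6 → best response Y.
No profile is a mutual best response for all players.

No pure-strategy Nash equilibrium.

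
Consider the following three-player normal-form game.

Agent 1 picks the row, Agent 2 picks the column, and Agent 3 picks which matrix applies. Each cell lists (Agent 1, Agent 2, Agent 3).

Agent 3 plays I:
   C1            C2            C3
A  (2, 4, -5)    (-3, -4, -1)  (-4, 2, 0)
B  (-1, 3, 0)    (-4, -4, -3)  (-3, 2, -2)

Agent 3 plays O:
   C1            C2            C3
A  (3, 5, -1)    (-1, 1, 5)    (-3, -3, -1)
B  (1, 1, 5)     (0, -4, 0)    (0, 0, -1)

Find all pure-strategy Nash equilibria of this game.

Pure NE: (A, C1, O)

Agent 1 against (C1, I): payoffs 2, -1 → best response A.
Agent 1 against (C1, O): payoffs 3, 1 → best response A.
Agent 1 against (C2, I): payoffs -3, -4 → best response A.
Agent 1 against (C2, O): payoffs -1, 0 → best response B.
Agent 1 against (C3, I): payoffs -4, -3 → best response B.
Agent 1 against (C3, O): payoffs -3, 0 → best response B.
Agent 2 against (A, I): payoffs 4, -4, 2 → best response C1.
Agent 2 against (A, O): payoffs 5, 1, -3 → best response C1.
Agent 2 against (B, I): payoffs 3, -4, 2 → best response C1.
Agent 2 against (B, O): payoffs 1, -4, 0 → best response C1.
Agent 3 against (A, C1): payoffs -5, -1 → best response O.
Agent 3 against (A, C2): payoffs -1, 5 → best response O.
Agent 3 against (A, C3): payoffs 0, -1 → best response I.
Agent 3 against (B, C1): payoffs 0, 5 → best response O.
Agent 3 against (B, C2): payoffs -3, 0 → best response O.
Agent 3 against (B, C3): payoffs -2, -1 → best response O.
Mutual best responses: (A, C1, O).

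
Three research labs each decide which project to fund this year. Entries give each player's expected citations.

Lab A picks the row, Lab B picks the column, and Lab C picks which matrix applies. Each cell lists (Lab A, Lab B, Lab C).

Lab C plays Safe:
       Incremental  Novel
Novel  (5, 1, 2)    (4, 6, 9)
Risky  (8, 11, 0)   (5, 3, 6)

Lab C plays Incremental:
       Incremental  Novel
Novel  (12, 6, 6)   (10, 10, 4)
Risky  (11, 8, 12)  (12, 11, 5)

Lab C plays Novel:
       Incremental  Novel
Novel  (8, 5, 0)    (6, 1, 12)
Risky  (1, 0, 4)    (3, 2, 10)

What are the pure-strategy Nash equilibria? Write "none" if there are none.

For each player, find the best response to each opponent profile; mutual best responses are the pure NE.
Lab A against (Incremental, Safe): payoffs 5, 8 → best response Risky.
Lab A against (Incremental, Incremental): payoffs 12, 11 → best response Novel.
Lab A against (Incremental, Novel): payoffs 8, 1 → best response Novel.
Lab A against (Novel, Safe): payoffs 4, 5 → best response Risky.
Lab A against (Novel, Incremental): payoffs 10, 12 → best response Risky.
Lab A against (Novel, Novel): payoffs 6, 3 → best response Novel.
Lab B against (Novel, Safe): payoffs 1, 6 → best response Novel.
Lab B against (Novel, Incremental): payoffs 6, 10 → best response Novel.
Lab B against (Novel, Novel): payoffs 5, 1 → best response Incremental.
Lab B against (Risky, Safe): payoffs 11, 3 → best response Incremental.
Lab B against (Risky, Incremental): payoffs 8, 11 → best response Novel.
Lab B against (Risky, Novel): payoffs 0, 2 → best response Novel.
Lab C against (Novel, Incremental): payoffs 2, 6, 0 → best response Incremental.
Lab C against (Novel, Novel): payoffs 9, 4, 12 → best response Novel.
Lab C against (Risky, Incremental): payoffs 0, 12, 4 → best response Incremental.
Lab C against (Risky, Novel): payoffs 6, 5, 10 → best response Novel.
No profile is a mutual best response for all players.

No pure-strategy Nash equilibrium.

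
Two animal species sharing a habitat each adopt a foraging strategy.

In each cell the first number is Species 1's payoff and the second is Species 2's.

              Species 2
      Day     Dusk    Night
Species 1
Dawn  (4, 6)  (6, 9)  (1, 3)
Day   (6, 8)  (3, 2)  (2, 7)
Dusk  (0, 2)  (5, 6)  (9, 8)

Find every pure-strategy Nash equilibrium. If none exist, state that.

(Dawn, Dusk); (Day, Day); (Dusk, Night)

(Dawn, Day): Species 1 can switch to Day (4 → 6). Not NE.
(Dawn, Dusk): Species 1 gets 6, best alternative 5; Species 2 gets 9, best alternative 6. No profitable deviation — NE.
(Dawn, Night): Species 1 can switch to Day (1 → 2). Not NE.
(Day, Day): Species 1 gets 6, best alternative 4; Species 2 gets 8, best alternative 7. No profitable deviation — NE.
(Day, Dusk): Species 1 can switch to Dawn (3 → 6). Not NE.
(Day, Night): Species 1 can switch to Dusk (2 → 9). Not NE.
(Dusk, Day): Species 1 can switch to Dawn (0 → 4). Not NE.
(Dusk, Dusk): Species 1 can switch to Dawn (5 → 6). Not NE.
(Dusk, Night): Species 1 gets 9, best alternative 2; Species 2 gets 8, best alternative 6. No profitable deviation — NE.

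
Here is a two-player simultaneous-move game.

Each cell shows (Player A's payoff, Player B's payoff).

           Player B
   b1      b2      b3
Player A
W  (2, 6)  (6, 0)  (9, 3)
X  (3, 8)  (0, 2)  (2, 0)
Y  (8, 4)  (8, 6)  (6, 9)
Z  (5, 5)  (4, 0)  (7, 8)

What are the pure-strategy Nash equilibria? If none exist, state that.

There is no pure-strategy Nash equilibrium.

Player A against b1: payoffs 2, 3, 8, 5 → best response Y.
Player A against b2: payoffs 6, 0, 8, 4 → best response Y.
Player A against b3: payoffs 9, 2, 6, 7 → best response W.
Player B against W: payoffs 6, 0, 3 → best response b1.
Player B against X: payoffs 8, 2, 0 → best response b1.
Player B against Y: payoffs 4, 6, 9 → best response b3.
Player B against Z: payoffs 5, 0, 8 → best response b3.
No profile is a mutual best response for all players.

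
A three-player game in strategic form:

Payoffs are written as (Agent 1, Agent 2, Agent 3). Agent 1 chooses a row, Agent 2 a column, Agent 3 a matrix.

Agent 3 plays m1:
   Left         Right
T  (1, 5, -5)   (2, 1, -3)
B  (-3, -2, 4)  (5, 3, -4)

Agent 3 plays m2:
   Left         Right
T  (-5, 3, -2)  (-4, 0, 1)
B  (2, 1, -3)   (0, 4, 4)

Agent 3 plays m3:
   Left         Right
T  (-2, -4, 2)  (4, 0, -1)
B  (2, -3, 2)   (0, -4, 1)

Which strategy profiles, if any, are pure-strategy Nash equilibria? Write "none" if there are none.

Pure NE: (B, Right, m2)

Check each profile: it is a Nash equilibrium iff no player can strictly gain by switching unilaterally.
(T, Left, m1): Agent 3 can switch to m2 (-5 → -2). Not NE.
(T, Left, m2): Agent 1 can switch to B (-5 → 2). Not NE.
(T, Left, m3): Agent 1 can switch to B (-2 → 2). Not NE.
(T, Right, m1): Agent 1 can switch to B (2 → 5). Not NE.
(T, Right, m2): Agent 1 can switch to B (-4 → 0). Not NE.
(T, Right, m3): Agent 3 can switch to m2 (-1 → 1). Not NE.
(B, Right, m2): Agent 1 gets 0, best alternative -4; Agent 2 gets 4, best alternative 1; Agent 3 gets 4, best alternative 1. No profitable deviation — NE.
(The remaining 5 profiles each have a profitable deviation by the same check.)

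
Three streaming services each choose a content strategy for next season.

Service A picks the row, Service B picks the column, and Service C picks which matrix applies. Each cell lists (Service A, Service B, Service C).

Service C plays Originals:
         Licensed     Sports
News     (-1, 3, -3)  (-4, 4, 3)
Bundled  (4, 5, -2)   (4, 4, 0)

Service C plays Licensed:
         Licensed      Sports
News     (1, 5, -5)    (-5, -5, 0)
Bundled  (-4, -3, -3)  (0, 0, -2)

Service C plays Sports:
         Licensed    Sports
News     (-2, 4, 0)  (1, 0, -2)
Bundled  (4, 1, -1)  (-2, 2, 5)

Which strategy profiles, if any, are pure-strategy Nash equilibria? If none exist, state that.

(News, Licensed, Originals): Service A can switch to Bundled (-1 → 4). Not NE.
(News, Licensed, Licensed): Service C can switch to Originals (-5 → -3). Not NE.
(News, Licensed, Sports): Service A can switch to Bundled (-2 → 4). Not NE.
(News, Sports, Originals): Service A can switch to Bundled (-4 → 4). Not NE.
(News, Sports, Licensed): Service A can switch to Bundled (-5 → 0). Not NE.
(News, Sports, Sports): Service B can switch to Licensed (0 → 4). Not NE.
(Bundled, Licensed, Originals): Service C can switch to Sports (-2 → -1). Not NE.
(Bundled, Licensed, Licensed): Service A can switch to News (-4 → 1). Not NE.
(Bundled, Licensed, Sports): Service B can switch to Sports (1 → 2). Not NE.
(Bundled, Sports, Originals): Service B can switch to Licensed (4 → 5). Not NE.
(Bundled, Sports, Licensed): Service C can switch to Originals (-2 → 0). Not NE.
(Bundled, Sports, Sports): Service A can switch to News (-2 → 1). Not NE.

none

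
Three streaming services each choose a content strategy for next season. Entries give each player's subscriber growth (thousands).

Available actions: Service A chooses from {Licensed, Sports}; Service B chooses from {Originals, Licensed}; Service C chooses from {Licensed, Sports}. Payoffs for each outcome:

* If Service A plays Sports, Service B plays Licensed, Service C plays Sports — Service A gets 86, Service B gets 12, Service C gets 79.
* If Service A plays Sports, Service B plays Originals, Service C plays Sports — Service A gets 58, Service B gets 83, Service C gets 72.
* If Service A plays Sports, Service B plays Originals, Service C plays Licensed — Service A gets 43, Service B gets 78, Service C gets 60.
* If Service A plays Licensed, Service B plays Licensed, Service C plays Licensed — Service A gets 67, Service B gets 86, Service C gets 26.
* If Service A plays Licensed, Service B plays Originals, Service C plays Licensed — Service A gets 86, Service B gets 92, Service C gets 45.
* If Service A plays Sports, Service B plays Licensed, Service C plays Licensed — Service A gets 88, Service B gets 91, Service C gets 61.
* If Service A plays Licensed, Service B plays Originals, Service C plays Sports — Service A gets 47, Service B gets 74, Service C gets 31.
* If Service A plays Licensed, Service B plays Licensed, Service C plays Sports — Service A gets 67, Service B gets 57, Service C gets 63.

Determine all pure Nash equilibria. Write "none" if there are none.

(Licensed, Originals, Licensed): Service A gets 86, best alternative 43; Service B gets 92, best alternative 86; Service C gets 45, best alternative 31. No profitable deviation — NE.
(Licensed, Originals, Sports): Service A can switch to Sports (47 → 58). Not NE.
(Licensed, Licensed, Licensed): Service A can switch to Sports (67 → 88). Not NE.
(Licensed, Licensed, Sports): Service A can switch to Sports (67 → 86). Not NE.
(Sports, Originals, Licensed): Service A can switch to Licensed (43 → 86). Not NE.
(Sports, Originals, Sports): Service A gets 58, best alternative 47; Service B gets 83, best alternative 12; Service C gets 72, best alternative 60. No profitable deviation — NE.
(Sports, Licensed, Licensed): Service C can switch to Sports (61 → 79). Not NE.
(Sports, Licensed, Sports): Service B can switch to Originals (12 → 83). Not NE.

Pure-strategy Nash equilibria: (Licensed, Originals, Licensed), (Sports, Originals, Sports)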